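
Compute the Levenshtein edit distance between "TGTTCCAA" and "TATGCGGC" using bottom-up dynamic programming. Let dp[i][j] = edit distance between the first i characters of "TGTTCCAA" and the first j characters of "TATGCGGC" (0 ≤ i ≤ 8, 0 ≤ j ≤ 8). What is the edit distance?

   ''  T  A  T  G  C  G  G  C
''  0  1  2  3  4  5  6  7  8
 T  1  0  1  2  3  4  5  6  7
 G  2  1  1  2  2  3  4  5  6
 T  3  2  2  1  2  3  4  5  6
 T  4  3  3  2  2  3  4  5  6
 C  5  4  4  3  3  2  3  4  5
 C  6  5  5  4  4  3  3  4  4
 A  7  6  5  5  5  4  4  4  5
 A  8  7  6  6  6  5  5  5  5

5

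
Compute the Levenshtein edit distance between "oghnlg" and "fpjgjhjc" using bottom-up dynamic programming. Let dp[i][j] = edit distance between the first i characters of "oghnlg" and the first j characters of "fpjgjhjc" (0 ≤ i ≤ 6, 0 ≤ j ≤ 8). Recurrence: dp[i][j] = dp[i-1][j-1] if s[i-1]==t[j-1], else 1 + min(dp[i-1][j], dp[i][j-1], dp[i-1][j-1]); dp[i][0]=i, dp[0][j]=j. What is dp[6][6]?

6

   ''  f  p  j  g  j  h  j  c
''  0  1  2  3  4  5  6  7  8
 o  1  1  2  3  4  5  6  7  8
 g  2  2  2  3  3  4  5  6  7
 h  3  3  3  3  4  4  4  5  6
 n  4  4  4  4  4  5  5  5  6
 l  5  5  5  5  5  5  6  6  6
 g  6  6  6  6  5  6  6  7  7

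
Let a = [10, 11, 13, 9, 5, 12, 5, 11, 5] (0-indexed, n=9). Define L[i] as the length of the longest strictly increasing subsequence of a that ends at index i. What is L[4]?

   i    0    1    2    3    4    5    6    7    8
a[i]   10   11   13    9    5   12    5   11    5
L[i]    1    2    3    1    1    3    1    2    1

1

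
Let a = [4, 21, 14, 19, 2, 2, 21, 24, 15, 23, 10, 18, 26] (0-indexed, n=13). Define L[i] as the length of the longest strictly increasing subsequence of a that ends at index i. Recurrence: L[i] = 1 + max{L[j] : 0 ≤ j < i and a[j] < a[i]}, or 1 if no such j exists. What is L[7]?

5

   i    0    1    2    3    4    5    6    7    8    9   10   11   12
a[i]    4   21   14   19    2    2   21   24   15   23   10   18   26
L[i]    1    2    2    3    1    1    4    5    3    5    2    4    6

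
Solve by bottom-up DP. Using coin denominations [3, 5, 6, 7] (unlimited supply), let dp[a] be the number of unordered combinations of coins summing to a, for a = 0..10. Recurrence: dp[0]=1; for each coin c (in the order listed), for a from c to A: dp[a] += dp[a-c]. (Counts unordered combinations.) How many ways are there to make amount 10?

2

after  coin     0     1     2     3     4     5     6     7     8     9    10
          3     1     0     0     1     0     0     1     0     0     1     0
          5     1     0     0     1     0     1     1     0     1     1     1
          6     1     0     0     1     0     1     2     0     1     2     1
          7     1     0     0     1     0     1     2     1     1     2     2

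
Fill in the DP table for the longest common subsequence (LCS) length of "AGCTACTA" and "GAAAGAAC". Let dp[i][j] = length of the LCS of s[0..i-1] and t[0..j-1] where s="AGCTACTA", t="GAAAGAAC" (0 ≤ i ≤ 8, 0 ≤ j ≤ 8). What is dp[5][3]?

   ''  G  A  A  A  G  A  A  C
''  0  0  0  0  0  0  0  0  0
 A  0  0  1  1  1  1  1  1  1
 G  0  1  1  1  1  2  2  2  2
 C  0  1  1  1  1  2  2  2  3
 T  0  1  1  1  1  2  2  2  3
 A  0  1  2  2  2  2  3  3  3
 C  0  1  2  2  2  2  3  3  4
 T  0  1  2  2  2  2  3  3  4
 A  0  1  2  3  3  3  3  4  4

2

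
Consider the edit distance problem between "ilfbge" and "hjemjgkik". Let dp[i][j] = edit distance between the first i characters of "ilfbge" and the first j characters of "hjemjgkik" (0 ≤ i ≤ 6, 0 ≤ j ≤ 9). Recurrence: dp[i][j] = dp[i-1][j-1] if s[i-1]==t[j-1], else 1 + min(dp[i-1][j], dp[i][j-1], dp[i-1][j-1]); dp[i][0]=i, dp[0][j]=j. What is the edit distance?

8

   ''  h  j  e  m  j  g  k  i  k
''  0  1  2  3  4  5  6  7  8  9
 i  1  1  2  3  4  5  6  7  7  8
 l  2  2  2  3  4  5  6  7  8  8
 f  3  3  3  3  4  5  6  7  8  9
 b  4  4  4  4  4  5  6  7  8  9
 g  5  5  5  5  5  5  5  6  7  8
 e  6  6  6  5  6  6  6  6  7  8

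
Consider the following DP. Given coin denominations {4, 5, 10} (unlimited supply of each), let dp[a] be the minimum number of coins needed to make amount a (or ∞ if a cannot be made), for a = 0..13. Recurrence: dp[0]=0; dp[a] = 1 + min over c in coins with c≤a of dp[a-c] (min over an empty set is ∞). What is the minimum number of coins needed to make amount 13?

3

 a  0  1  2  3  4  5  6  7  8  9 10 11 12 13
dp  0  -  -  -  1  1  -  -  2  2  1  -  3  3
(- denotes ∞ / unreachable)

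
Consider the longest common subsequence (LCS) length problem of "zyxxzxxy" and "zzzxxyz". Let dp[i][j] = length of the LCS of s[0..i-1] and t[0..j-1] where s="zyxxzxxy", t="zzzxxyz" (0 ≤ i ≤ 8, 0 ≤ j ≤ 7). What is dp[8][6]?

5

   ''  z  z  z  x  x  y  z
''  0  0  0  0  0  0  0  0
 z  0  1  1  1  1  1  1  1
 y  0  1  1  1  1  1  2  2
 x  0  1  1  1  2  2  2  2
 x  0  1  1  1  2  3  3  3
 z  0  1  2  2  2  3  3  4
 x  0  1  2  2  3  3  3  4
 x  0  1  2  2  3  4  4  4
 y  0  1  2  2  3  4  5  5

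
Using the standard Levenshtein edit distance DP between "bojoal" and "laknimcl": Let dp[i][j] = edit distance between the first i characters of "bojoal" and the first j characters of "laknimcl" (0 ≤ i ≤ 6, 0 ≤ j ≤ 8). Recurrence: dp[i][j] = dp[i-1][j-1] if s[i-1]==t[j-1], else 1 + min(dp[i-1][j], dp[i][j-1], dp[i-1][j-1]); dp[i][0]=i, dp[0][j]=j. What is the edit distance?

   ''  l  a  k  n  i  m  c  l
''  0  1  2  3  4  5  6  7  8
 b  1  1  2  3  4  5  6  7  8
 o  2  2  2  3  4  5  6  7  8
 j  3  3  3  3  4  5  6  7  8
 o  4  4  4  4  4  5  6  7  8
 a  5  5  4  5  5  5  6  7  8
 l  6  5  5  5  6  6  6  7  7

7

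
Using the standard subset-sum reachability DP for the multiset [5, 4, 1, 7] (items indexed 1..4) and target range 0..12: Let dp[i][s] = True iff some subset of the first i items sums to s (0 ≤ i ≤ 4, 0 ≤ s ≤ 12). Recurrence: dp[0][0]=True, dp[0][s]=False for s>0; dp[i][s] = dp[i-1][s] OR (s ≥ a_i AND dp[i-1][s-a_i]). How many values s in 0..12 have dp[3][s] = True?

7

i\s   0   1   2   3   4   5   6   7   8   9  10  11  12
  0   T   F   F   F   F   F   F   F   F   F   F   F   F
  1   T   F   F   F   F   T   F   F   F   F   F   F   F
  2   T   F   F   F   T   T   F   F   F   T   F   F   F
  3   T   T   F   F   T   T   T   F   F   T   T   F   F
  4   T   T   F   F   T   T   T   T   T   T   T   T   T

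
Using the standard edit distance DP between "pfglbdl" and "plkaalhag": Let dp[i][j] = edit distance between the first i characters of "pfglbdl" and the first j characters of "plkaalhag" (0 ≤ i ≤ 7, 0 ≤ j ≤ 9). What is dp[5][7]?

5

   ''  p  l  k  a  a  l  h  a  g
''  0  1  2  3  4  5  6  7  8  9
 p  1  0  1  2  3  4  5  6  7  8
 f  2  1  1  2  3  4  5  6  7  8
 g  3  2  2  2  3  4  5  6  7  7
 l  4  3  2  3  3  4  4  5  6  7
 b  5  4  3  3  4  4  5  5  6  7
 d  6  5  4  4  4  5  5  6  6  7
 l  7  6  5  5  5  5  5  6  7  7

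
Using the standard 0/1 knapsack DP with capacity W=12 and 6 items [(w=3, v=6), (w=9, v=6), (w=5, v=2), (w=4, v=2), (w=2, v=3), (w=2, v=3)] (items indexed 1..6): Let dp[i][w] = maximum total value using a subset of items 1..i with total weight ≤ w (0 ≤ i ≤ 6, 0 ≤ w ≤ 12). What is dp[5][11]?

i\w   0   1   2   3   4   5   6   7   8   9  10  11  12
  0   0   0   0   0   0   0   0   0   0   0   0   0   0
  1   0   0   0   6   6   6   6   6   6   6   6   6   6
  2   0   0   0   6   6   6   6   6   6   6   6   6  12
  3   0   0   0   6   6   6   6   6   8   8   8   8  12
  4   0   0   0   6   6   6   6   8   8   8   8   8  12
  5   0   0   3   6   6   9   9   9   9  11  11  11  12
  6   0   0   3   6   6   9   9  12  12  12  12  14  14

11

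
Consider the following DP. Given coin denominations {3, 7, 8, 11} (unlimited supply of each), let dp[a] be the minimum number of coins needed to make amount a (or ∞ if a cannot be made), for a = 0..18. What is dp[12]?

 a  0  1  2  3  4  5  6  7  8  9 10 11 12 13 14 15 16 17 18
dp  0  -  -  1  -  -  2  1  1  3  2  1  4  3  2  2  2  3  2
(- denotes ∞ / unreachable)

4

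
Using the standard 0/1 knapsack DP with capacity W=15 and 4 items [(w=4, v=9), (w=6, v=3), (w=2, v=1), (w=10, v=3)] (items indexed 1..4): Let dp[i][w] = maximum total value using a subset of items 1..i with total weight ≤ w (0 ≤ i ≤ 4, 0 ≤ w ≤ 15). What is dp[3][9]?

10

i\w   0   1   2   3   4   5   6   7   8   9  10  11  12  13  14  15
  0   0   0   0   0   0   0   0   0   0   0   0   0   0   0   0   0
  1   0   0   0   0   9   9   9   9   9   9   9   9   9   9   9   9
  2   0   0   0   0   9   9   9   9   9   9  12  12  12  12  12  12
  3   0   0   1   1   9   9  10  10  10  10  12  12  13  13  13  13
  4   0   0   1   1   9   9  10  10  10  10  12  12  13  13  13  13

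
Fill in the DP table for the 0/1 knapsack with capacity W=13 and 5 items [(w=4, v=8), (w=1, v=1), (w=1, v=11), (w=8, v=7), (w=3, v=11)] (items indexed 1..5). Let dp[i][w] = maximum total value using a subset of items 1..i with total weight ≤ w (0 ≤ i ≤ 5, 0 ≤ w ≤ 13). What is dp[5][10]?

i\w   0   1   2   3   4   5   6   7   8   9  10  11  12  13
  0   0   0   0   0   0   0   0   0   0   0   0   0   0   0
  1   0   0   0   0   8   8   8   8   8   8   8   8   8   8
  2   0   1   1   1   8   9   9   9   9   9   9   9   9   9
  3   0  11  12  12  12  19  20  20  20  20  20  20  20  20
  4   0  11  12  12  12  19  20  20  20  20  20  20  20  26
  5   0  11  12  12  22  23  23  23  30  31  31  31  31  31

31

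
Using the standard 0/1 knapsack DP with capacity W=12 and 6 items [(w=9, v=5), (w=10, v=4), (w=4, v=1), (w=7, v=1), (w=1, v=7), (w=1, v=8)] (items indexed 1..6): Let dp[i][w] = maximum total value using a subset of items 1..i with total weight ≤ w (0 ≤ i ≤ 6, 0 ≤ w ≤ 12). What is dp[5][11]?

i\w   0   1   2   3   4   5   6   7   8   9  10  11  12
  0   0   0   0   0   0   0   0   0   0   0   0   0   0
  1   0   0   0   0   0   0   0   0   0   5   5   5   5
  2   0   0   0   0   0   0   0   0   0   5   5   5   5
  3   0   0   0   0   1   1   1   1   1   5   5   5   5
  4   0   0   0   0   1   1   1   1   1   5   5   5   5
  5   0   7   7   7   7   8   8   8   8   8  12  12  12
  6   0   8  15  15  15  15  16  16  16  16  16  20  20

12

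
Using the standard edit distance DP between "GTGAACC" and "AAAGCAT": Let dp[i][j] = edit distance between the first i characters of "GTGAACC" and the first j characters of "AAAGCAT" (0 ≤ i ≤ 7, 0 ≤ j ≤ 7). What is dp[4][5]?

   ''  A  A  A  G  C  A  T
''  0  1  2  3  4  5  6  7
 G  1  1  2  3  3  4  5  6
 T  2  2  2  3  4  4  5  5
 G  3  3  3  3  3  4  5  6
 A  4  3  3  3  4  4  4  5
 A  5  4  3  3  4  5  4  5
 C  6  5  4  4  4  4  5  5
 C  7  6  5  5  5  4  5  6

4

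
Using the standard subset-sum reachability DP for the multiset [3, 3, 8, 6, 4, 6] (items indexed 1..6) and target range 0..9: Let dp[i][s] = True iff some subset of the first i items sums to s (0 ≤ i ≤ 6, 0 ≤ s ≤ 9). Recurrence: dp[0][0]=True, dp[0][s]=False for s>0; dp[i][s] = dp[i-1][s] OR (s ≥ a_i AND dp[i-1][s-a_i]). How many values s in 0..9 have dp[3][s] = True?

4

i\s   0   1   2   3   4   5   6   7   8   9
  0   T   F   F   F   F   F   F   F   F   F
  1   T   F   F   T   F   F   F   F   F   F
  2   T   F   F   T   F   F   T   F   F   F
  3   T   F   F   T   F   F   T   F   T   F
  4   T   F   F   T   F   F   T   F   T   T
  5   T   F   F   T   T   F   T   T   T   T
  6   T   F   F   T   T   F   T   T   T   T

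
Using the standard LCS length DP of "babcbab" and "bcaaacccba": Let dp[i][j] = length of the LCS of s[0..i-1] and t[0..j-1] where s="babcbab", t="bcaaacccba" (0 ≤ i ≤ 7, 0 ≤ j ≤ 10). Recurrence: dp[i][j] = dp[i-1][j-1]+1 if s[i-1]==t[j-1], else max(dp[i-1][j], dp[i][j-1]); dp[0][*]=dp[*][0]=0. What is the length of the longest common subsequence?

   ''  b  c  a  a  a  c  c  c  b  a
''  0  0  0  0  0  0  0  0  0  0  0
 b  0  1  1  1  1  1  1  1  1  1  1
 a  0  1  1  2  2  2  2  2  2  2  2
 b  0  1  1  2  2  2  2  2  2  3  3
 c  0  1  2  2  2  2  3  3  3  3  3
 b  0  1  2  2  2  2  3  3  3  4  4
 a  0  1  2  3  3  3  3  3  3  4  5
 b  0  1  2  3  3  3  3  3  3  4  5

5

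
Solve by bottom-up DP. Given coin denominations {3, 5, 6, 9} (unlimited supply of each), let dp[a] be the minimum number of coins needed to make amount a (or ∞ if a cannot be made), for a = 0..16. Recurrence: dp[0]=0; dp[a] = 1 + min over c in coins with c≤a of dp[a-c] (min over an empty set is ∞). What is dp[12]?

2

 a  0  1  2  3  4  5  6  7  8  9 10 11 12 13 14 15 16
dp  0  -  -  1  -  1  1  -  2  1  2  2  2  3  2  2  3
(- denotes ∞ / unreachable)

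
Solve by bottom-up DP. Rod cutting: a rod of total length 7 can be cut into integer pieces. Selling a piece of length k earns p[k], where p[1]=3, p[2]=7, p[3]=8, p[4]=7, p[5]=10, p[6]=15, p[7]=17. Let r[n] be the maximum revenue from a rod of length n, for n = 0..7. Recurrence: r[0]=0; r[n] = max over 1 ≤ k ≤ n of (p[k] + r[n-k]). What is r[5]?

   n    0    1    2    3    4    5    6    7
r[n]    0    3    7   10   14   17   21   24

17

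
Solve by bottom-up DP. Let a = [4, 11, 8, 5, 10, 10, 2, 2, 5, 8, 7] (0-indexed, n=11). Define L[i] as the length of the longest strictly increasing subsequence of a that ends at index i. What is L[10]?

3

   i    0    1    2    3    4    5    6    7    8    9   10
a[i]    4   11    8    5   10   10    2    2    5    8    7
L[i]    1    2    2    2    3    3    1    1    2    3    3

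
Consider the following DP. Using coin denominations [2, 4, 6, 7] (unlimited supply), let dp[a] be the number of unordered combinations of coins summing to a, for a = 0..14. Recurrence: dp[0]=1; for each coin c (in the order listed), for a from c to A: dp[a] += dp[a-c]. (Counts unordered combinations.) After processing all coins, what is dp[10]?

5

after  coin     0     1     2     3     4     5     6     7     8     9    10    11    12    13    14
          2     1     0     1     0     1     0     1     0     1     0     1     0     1     0     1
          4     1     0     1     0     2     0     2     0     3     0     3     0     4     0     4
          6     1     0     1     0     2     0     3     0     4     0     5     0     7     0     8
          7     1     0     1     0     2     0     3     1     4     1     5     2     7     3     9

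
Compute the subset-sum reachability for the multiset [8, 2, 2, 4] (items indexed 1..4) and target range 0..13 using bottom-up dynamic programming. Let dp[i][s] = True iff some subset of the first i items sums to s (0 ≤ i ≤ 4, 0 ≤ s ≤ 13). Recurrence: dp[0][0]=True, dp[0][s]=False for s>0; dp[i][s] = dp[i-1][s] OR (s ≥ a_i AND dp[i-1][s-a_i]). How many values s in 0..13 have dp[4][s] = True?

i\s   0   1   2   3   4   5   6   7   8   9  10  11  12  13
  0   T   F   F   F   F   F   F   F   F   F   F   F   F   F
  1   T   F   F   F   F   F   F   F   T   F   F   F   F   F
  2   T   F   T   F   F   F   F   F   T   F   T   F   F   F
  3   T   F   T   F   T   F   F   F   T   F   T   F   T   F
  4   T   F   T   F   T   F   T   F   T   F   T   F   T   F

7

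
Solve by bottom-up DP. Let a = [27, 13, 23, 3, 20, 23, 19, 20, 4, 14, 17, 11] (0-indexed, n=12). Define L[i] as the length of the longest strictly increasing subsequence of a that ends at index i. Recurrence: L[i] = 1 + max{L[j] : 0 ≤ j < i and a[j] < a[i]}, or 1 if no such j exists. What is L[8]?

   i    0    1    2    3    4    5    6    7    8    9   10   11
a[i]   27   13   23    3   20   23   19   20    4   14   17   11
L[i]    1    1    2    1    2    3    2    3    2    3    4    3

2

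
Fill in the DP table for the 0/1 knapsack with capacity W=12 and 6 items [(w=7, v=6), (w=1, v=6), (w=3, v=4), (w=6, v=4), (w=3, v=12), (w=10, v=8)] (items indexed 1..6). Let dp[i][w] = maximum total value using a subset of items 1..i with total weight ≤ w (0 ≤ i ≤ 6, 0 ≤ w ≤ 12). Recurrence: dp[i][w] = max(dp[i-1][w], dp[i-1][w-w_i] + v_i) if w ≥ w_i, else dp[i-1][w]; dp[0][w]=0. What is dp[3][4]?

10

i\w   0   1   2   3   4   5   6   7   8   9  10  11  12
  0   0   0   0   0   0   0   0   0   0   0   0   0   0
  1   0   0   0   0   0   0   0   6   6   6   6   6   6
  2   0   6   6   6   6   6   6   6  12  12  12  12  12
  3   0   6   6   6  10  10  10  10  12  12  12  16  16
  4   0   6   6   6  10  10  10  10  12  12  14  16  16
  5   0   6   6  12  18  18  18  22  22  22  22  24  24
  6   0   6   6  12  18  18  18  22  22  22  22  24  24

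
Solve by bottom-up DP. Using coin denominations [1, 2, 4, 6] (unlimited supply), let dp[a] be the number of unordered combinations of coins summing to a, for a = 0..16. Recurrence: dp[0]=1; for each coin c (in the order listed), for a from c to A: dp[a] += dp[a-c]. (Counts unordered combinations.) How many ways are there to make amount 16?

41

after  coin     0     1     2     3     4     5     6     7     8     9    10    11    12    13    14    15    16
          1     1     1     1     1     1     1     1     1     1     1     1     1     1     1     1     1     1
          2     1     1     2     2     3     3     4     4     5     5     6     6     7     7     8     8     9
          4     1     1     2     2     4     4     6     6     9     9    12    12    16    16    20    20    25
          6     1     1     2     2     4     4     7     7    11    11    16    16    23    23    31    31    41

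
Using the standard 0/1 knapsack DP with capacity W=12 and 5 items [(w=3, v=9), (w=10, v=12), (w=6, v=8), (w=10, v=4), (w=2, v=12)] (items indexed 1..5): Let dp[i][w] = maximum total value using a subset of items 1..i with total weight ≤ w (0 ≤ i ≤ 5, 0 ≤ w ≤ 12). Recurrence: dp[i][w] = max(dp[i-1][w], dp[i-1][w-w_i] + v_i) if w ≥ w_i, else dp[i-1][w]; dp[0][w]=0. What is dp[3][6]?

i\w   0   1   2   3   4   5   6   7   8   9  10  11  12
  0   0   0   0   0   0   0   0   0   0   0   0   0   0
  1   0   0   0   9   9   9   9   9   9   9   9   9   9
  2   0   0   0   9   9   9   9   9   9   9  12  12  12
  3   0   0   0   9   9   9   9   9   9  17  17  17  17
  4   0   0   0   9   9   9   9   9   9  17  17  17  17
  5   0   0  12  12  12  21  21  21  21  21  21  29  29

9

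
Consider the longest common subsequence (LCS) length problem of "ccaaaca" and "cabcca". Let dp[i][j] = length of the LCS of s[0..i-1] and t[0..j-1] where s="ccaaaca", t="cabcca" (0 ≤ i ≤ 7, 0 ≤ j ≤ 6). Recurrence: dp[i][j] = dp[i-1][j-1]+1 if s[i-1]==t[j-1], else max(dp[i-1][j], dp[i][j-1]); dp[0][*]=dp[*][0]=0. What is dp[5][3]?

   ''  c  a  b  c  c  a
''  0  0  0  0  0  0  0
 c  0  1  1  1  1  1  1
 c  0  1  1  1  2  2  2
 a  0  1  2  2  2  2  3
 a  0  1  2  2  2  2  3
 a  0  1  2  2  2  2  3
 c  0  1  2  2  3  3  3
 a  0  1  2  2  3  3  4

2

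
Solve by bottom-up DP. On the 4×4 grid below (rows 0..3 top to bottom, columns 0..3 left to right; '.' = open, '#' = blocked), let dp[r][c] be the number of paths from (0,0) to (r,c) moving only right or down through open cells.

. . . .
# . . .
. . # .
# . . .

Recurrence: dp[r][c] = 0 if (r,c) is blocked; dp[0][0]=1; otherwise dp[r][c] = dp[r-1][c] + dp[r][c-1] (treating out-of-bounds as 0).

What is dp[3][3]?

r\c   0   1   2   3
  0   1   1   1   1
  1   0   1   2   3
  2   0   1   0   3
  3   0   1   1   4

4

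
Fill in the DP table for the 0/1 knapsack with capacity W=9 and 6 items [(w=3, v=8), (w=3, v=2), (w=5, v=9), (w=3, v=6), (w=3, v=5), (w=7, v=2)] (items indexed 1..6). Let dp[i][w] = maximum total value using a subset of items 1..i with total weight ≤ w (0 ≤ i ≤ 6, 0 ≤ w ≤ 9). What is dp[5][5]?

i\w   0   1   2   3   4   5   6   7   8   9
  0   0   0   0   0   0   0   0   0   0   0
  1   0   0   0   8   8   8   8   8   8   8
  2   0   0   0   8   8   8  10  10  10  10
  3   0   0   0   8   8   9  10  10  17  17
  4   0   0   0   8   8   9  14  14  17  17
  5   0   0   0   8   8   9  14  14  17  19
  6   0   0   0   8   8   9  14  14  17  19

9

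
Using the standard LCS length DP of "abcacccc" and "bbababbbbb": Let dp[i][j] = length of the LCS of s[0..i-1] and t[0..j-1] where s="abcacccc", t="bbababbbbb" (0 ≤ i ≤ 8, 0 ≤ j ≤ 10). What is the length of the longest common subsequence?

   ''  b  b  a  b  a  b  b  b  b  b
''  0  0  0  0  0  0  0  0  0  0  0
 a  0  0  0  1  1  1  1  1  1  1  1
 b  0  1  1  1  2  2  2  2  2  2  2
 c  0  1  1  1  2  2  2  2  2  2  2
 a  0  1  1  2  2  3  3  3  3  3  3
 c  0  1  1  2  2  3  3  3  3  3  3
 c  0  1  1  2  2  3  3  3  3  3  3
 c  0  1  1  2  2  3  3  3  3  3  3
 c  0  1  1  2  2  3  3  3  3  3  3

3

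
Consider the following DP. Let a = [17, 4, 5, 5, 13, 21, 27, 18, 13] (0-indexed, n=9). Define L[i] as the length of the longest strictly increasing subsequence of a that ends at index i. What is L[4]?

   i    0    1    2    3    4    5    6    7    8
a[i]   17    4    5    5   13   21   27   18   13
L[i]    1    1    2    2    3    4    5    4    3

3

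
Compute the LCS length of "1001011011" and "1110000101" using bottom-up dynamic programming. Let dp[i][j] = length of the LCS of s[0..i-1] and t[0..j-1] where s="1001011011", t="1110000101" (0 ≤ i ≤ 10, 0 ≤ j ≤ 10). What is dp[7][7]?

   ''  1  1  1  0  0  0  0  1  0  1
''  0  0  0  0  0  0  0  0  0  0  0
 1  0  1  1  1  1  1  1  1  1  1  1
 0  0  1  1  1  2  2  2  2  2  2  2
 0  0  1  1  1  2  3  3  3  3  3  3
 1  0  1  2  2  2  3  3  3  4  4  4
 0  0  1  2  2  3  3  4  4  4  5  5
 1  0  1  2  3  3  3  4  4  5  5  6
 1  0  1  2  3  3  3  4  4  5  5  6
 0  0  1  2  3  4  4  4  5  5  6  6
 1  0  1  2  3  4  4  4  5  6  6  7
 1  0  1  2  3  4  4  4  5  6  6  7

4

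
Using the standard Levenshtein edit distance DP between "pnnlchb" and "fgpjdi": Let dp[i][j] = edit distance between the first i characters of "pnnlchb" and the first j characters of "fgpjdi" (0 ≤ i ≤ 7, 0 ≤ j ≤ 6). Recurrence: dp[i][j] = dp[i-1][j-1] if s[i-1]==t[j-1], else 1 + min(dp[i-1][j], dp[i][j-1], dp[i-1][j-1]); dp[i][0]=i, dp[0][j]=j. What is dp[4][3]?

4

   ''  f  g  p  j  d  i
''  0  1  2  3  4  5  6
 p  1  1  2  2  3  4  5
 n  2  2  2  3  3  4  5
 n  3  3  3  3  4  4  5
 l  4  4  4  4  4  5  5
 c  5  5  5  5  5  5  6
 h  6  6  6  6  6  6  6
 b  7  7  7  7  7  7  7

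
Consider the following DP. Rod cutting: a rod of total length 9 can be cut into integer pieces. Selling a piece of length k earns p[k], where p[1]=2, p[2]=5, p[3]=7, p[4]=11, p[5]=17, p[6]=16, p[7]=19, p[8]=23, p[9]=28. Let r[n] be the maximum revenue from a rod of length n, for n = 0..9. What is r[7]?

22

   n    0    1    2    3    4    5    6    7    8    9
r[n]    0    2    5    7   11   17   19   22   24   28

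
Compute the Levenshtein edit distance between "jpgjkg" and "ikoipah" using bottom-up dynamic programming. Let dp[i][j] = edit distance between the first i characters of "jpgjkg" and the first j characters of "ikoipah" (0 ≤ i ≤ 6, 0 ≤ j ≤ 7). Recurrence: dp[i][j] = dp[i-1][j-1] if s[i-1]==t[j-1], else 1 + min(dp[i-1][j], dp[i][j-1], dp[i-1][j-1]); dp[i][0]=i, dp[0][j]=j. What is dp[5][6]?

6

   ''  i  k  o  i  p  a  h
''  0  1  2  3  4  5  6  7
 j  1  1  2  3  4  5  6  7
 p  2  2  2  3  4  4  5  6
 g  3  3  3  3  4  5  5  6
 j  4  4  4  4  4  5  6  6
 k  5  5  4  5  5  5  6  7
 g  6  6  5  5  6  6  6  7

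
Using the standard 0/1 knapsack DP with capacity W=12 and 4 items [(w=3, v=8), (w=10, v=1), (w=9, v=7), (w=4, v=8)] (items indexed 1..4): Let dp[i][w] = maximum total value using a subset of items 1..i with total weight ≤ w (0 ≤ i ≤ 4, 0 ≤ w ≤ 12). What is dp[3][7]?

8

i\w   0   1   2   3   4   5   6   7   8   9  10  11  12
  0   0   0   0   0   0   0   0   0   0   0   0   0   0
  1   0   0   0   8   8   8   8   8   8   8   8   8   8
  2   0   0   0   8   8   8   8   8   8   8   8   8   8
  3   0   0   0   8   8   8   8   8   8   8   8   8  15
  4   0   0   0   8   8   8   8  16  16  16  16  16  16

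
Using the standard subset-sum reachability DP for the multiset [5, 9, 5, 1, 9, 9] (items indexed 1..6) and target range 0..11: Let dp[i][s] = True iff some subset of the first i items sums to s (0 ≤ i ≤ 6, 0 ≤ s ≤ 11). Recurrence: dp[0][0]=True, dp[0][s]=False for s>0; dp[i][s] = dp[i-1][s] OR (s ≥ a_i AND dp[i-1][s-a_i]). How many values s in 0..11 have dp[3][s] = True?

i\s   0   1   2   3   4   5   6   7   8   9  10  11
  0   T   F   F   F   F   F   F   F   F   F   F   F
  1   T   F   F   F   F   T   F   F   F   F   F   F
  2   T   F   F   F   F   T   F   F   F   T   F   F
  3   T   F   F   F   F   T   F   F   F   T   T   F
  4   T   T   F   F   F   T   T   F   F   T   T   T
  5   T   T   F   F   F   T   T   F   F   T   T   T
  6   T   T   F   F   F   T   T   F   F   T   T   T

4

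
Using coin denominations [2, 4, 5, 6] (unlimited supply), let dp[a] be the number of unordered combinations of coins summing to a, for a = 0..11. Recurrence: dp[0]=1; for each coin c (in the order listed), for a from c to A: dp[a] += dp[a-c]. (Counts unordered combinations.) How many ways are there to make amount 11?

after  coin     0     1     2     3     4     5     6     7     8     9    10    11
          2     1     0     1     0     1     0     1     0     1     0     1     0
          4     1     0     1     0     2     0     2     0     3     0     3     0
          5     1     0     1     0     2     1     2     1     3     2     4     2
          6     1     0     1     0     2     1     3     1     4     2     6     3

3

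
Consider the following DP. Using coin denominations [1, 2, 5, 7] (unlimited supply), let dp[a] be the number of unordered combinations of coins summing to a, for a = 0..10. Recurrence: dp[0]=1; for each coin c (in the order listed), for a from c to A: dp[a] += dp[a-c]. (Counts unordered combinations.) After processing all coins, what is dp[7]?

7

after  coin     0     1     2     3     4     5     6     7     8     9    10
          1     1     1     1     1     1     1     1     1     1     1     1
          2     1     1     2     2     3     3     4     4     5     5     6
          5     1     1     2     2     3     4     5     6     7     8    10
          7     1     1     2     2     3     4     5     7     8    10    12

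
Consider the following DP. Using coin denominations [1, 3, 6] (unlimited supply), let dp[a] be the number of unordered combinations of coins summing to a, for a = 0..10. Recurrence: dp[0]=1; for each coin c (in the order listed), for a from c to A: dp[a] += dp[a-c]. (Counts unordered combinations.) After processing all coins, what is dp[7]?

4

after  coin     0     1     2     3     4     5     6     7     8     9    10
          1     1     1     1     1     1     1     1     1     1     1     1
          3     1     1     1     2     2     2     3     3     3     4     4
          6     1     1     1     2     2     2     4     4     4     6     6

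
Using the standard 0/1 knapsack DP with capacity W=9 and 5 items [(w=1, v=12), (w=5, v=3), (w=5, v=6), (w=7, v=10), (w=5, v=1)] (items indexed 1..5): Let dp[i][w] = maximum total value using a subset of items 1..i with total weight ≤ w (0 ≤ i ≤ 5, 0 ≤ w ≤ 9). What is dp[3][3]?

i\w   0   1   2   3   4   5   6   7   8   9
  0   0   0   0   0   0   0   0   0   0   0
  1   0  12  12  12  12  12  12  12  12  12
  2   0  12  12  12  12  12  15  15  15  15
  3   0  12  12  12  12  12  18  18  18  18
  4   0  12  12  12  12  12  18  18  22  22
  5   0  12  12  12  12  12  18  18  22  22

12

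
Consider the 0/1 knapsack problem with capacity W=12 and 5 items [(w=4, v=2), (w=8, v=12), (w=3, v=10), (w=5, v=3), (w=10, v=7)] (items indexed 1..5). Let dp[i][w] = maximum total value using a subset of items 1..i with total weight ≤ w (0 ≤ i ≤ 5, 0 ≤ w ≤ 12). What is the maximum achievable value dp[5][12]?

22

i\w   0   1   2   3   4   5   6   7   8   9  10  11  12
  0   0   0   0   0   0   0   0   0   0   0   0   0   0
  1   0   0   0   0   2   2   2   2   2   2   2   2   2
  2   0   0   0   0   2   2   2   2  12  12  12  12  14
  3   0   0   0  10  10  10  10  12  12  12  12  22  22
  4   0   0   0  10  10  10  10  12  13  13  13  22  22
  5   0   0   0  10  10  10  10  12  13  13  13  22  22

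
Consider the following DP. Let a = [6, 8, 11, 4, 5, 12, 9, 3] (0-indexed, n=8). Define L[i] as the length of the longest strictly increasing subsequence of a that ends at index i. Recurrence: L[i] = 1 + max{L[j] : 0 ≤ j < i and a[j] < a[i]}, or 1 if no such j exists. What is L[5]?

   i    0    1    2    3    4    5    6    7
a[i]    6    8   11    4    5   12    9    3
L[i]    1    2    3    1    2    4    3    1

4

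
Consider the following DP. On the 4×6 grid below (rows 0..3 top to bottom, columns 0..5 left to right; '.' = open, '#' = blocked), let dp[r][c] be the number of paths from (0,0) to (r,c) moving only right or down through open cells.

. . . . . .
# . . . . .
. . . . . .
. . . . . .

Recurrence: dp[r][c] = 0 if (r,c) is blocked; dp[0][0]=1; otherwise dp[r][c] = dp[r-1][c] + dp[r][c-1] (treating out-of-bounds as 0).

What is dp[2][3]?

6

r\c   0   1   2   3   4   5
  0   1   1   1   1   1   1
  1   0   1   2   3   4   5
  2   0   1   3   6  10  15
  3   0   1   4  10  20  35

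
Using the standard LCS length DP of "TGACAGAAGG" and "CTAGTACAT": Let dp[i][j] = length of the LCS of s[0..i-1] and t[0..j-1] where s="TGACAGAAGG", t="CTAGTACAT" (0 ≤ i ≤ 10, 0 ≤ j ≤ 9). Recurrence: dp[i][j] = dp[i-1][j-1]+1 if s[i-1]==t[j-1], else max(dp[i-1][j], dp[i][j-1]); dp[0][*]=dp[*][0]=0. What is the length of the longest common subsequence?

5

   ''  C  T  A  G  T  A  C  A  T
''  0  0  0  0  0  0  0  0  0  0
 T  0  0  1  1  1  1  1  1  1  1
 G  0  0  1  1  2  2  2  2  2  2
 A  0  0  1  2  2  2  3  3  3  3
 C  0  1  1  2  2  2  3  4  4  4
 A  0  1  1  2  2  2  3  4  5  5
 G  0  1  1  2  3  3  3  4  5  5
 A  0  1  1  2  3  3  4  4  5  5
 A  0  1  1  2  3  3  4  4  5  5
 G  0  1  1  2  3  3  4  4  5  5
 G  0  1  1  2  3  3  4  4  5  5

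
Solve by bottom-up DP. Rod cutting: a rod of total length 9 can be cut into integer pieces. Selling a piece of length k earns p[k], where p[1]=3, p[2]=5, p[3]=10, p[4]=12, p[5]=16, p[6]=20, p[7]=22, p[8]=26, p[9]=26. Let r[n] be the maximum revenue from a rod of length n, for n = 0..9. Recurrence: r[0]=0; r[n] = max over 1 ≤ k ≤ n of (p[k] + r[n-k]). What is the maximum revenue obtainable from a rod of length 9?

30

   n    0    1    2    3    4    5    6    7    8    9
r[n]    0    3    6   10   13   16   20   23   26   30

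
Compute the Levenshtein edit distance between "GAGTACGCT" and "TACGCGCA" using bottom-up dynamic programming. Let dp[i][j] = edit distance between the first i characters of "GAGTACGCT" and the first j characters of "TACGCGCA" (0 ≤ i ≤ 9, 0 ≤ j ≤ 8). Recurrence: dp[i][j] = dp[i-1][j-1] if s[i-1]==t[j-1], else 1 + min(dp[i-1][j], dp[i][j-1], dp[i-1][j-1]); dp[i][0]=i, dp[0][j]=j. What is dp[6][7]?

4

   ''  T  A  C  G  C  G  C  A
''  0  1  2  3  4  5  6  7  8
 G  1  1  2  3  3  4  5  6  7
 A  2  2  1  2  3  4  5  6  6
 G  3  3  2  2  2  3  4  5  6
 T  4  3  3  3  3  3  4  5  6
 A  5  4  3  4  4  4  4  5  5
 C  6  5  4  3  4  4  5  4  5
 G  7  6  5  4  3  4  4  5  5
 C  8  7  6  5  4  3  4  4  5
 T  9  8  7  6  5  4  4  5  5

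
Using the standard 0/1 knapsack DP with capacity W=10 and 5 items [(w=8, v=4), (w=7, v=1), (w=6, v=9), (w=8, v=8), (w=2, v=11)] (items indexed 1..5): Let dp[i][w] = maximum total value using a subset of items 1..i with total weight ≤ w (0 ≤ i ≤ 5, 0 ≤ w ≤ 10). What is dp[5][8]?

20

i\w   0   1   2   3   4   5   6   7   8   9  10
  0   0   0   0   0   0   0   0   0   0   0   0
  1   0   0   0   0   0   0   0   0   4   4   4
  2   0   0   0   0   0   0   0   1   4   4   4
  3   0   0   0   0   0   0   9   9   9   9   9
  4   0   0   0   0   0   0   9   9   9   9   9
  5   0   0  11  11  11  11  11  11  20  20  20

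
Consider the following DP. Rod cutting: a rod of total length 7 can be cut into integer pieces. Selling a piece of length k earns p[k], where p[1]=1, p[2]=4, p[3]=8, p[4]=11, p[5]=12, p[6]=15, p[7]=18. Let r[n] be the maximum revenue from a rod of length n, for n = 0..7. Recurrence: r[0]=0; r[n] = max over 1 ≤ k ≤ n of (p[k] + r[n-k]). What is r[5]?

12

   n    0    1    2    3    4    5    6    7
r[n]    0    1    4    8   11   12   16   19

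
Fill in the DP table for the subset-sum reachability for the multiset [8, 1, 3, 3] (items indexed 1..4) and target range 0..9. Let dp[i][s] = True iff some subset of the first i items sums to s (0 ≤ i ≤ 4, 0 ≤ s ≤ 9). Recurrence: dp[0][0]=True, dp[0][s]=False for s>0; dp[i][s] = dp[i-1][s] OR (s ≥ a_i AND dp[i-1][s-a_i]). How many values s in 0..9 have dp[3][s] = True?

6

i\s   0   1   2   3   4   5   6   7   8   9
  0   T   F   F   F   F   F   F   F   F   F
  1   T   F   F   F   F   F   F   F   T   F
  2   T   T   F   F   F   F   F   F   T   T
  3   T   T   F   T   T   F   F   F   T   T
  4   T   T   F   T   T   F   T   T   T   T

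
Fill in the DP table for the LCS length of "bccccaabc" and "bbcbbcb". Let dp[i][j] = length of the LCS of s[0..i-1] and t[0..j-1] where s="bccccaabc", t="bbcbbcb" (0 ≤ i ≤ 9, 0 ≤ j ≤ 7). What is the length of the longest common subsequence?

4

   ''  b  b  c  b  b  c  b
''  0  0  0  0  0  0  0  0
 b  0  1  1  1  1  1  1  1
 c  0  1  1  2  2  2  2  2
 c  0  1  1  2  2  2  3  3
 c  0  1  1  2  2  2  3  3
 c  0  1  1  2  2  2  3  3
 a  0  1  1  2  2  2  3  3
 a  0  1  1  2  2  2  3  3
 b  0  1  2  2  3  3  3  4
 c  0  1  2  3  3  3  4  4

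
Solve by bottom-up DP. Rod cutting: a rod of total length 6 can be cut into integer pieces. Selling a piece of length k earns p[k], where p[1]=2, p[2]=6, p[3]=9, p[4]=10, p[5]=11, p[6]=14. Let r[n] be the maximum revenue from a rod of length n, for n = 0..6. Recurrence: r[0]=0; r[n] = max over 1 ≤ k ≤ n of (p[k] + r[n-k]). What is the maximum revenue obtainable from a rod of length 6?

18

   n    0    1    2    3    4    5    6
r[n]    0    2    6    9   12   15   18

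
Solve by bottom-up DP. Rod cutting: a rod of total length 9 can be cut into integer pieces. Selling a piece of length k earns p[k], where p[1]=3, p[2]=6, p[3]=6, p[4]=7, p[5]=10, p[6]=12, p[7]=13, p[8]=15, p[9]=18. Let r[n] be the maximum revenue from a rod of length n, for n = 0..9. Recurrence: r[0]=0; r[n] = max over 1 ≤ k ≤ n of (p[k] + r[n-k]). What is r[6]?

18

   n    0    1    2    3    4    5    6    7    8    9
r[n]    0    3    6    9   12   15   18   21   24   27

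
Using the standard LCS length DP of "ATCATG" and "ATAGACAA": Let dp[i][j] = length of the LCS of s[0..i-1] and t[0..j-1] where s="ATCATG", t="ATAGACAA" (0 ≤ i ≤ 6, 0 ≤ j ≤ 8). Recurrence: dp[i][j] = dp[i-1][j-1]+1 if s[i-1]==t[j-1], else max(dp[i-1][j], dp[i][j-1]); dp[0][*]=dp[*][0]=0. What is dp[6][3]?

3

   ''  A  T  A  G  A  C  A  A
''  0  0  0  0  0  0  0  0  0
 A  0  1  1  1  1  1  1  1  1
 T  0  1  2  2  2  2  2  2  2
 C  0  1  2  2  2  2  3  3  3
 A  0  1  2  3  3  3  3  4  4
 T  0  1  2  3  3  3  3  4  4
 G  0  1  2  3  4  4  4  4  4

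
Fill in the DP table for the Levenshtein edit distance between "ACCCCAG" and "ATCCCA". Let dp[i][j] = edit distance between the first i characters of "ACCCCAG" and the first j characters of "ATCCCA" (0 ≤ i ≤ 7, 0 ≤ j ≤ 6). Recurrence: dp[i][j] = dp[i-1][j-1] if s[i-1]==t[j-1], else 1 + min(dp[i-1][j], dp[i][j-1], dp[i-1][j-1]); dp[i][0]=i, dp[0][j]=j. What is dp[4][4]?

1

   ''  A  T  C  C  C  A
''  0  1  2  3  4  5  6
 A  1  0  1  2  3  4  5
 C  2  1  1  1  2  3  4
 C  3  2  2  1  1  2  3
 C  4  3  3  2  1  1  2
 C  5  4  4  3  2  1  2
 A  6  5  5  4  3  2  1
 G  7  6  6  5  4  3  2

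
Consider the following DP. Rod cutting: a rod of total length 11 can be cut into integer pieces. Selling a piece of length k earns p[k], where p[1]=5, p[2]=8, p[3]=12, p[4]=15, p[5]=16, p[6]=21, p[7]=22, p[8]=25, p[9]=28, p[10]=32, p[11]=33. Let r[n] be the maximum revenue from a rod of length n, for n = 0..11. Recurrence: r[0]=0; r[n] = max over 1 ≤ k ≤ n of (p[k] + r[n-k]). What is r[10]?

50

   n    0    1    2    3    4    5    6    7    8    9   10   11
r[n]    0    5   10   15   20   25   30   35   40   45   50   55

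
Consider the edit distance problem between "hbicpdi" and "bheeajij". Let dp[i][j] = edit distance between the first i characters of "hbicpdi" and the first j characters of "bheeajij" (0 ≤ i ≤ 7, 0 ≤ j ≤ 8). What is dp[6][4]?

   ''  b  h  e  e  a  j  i  j
''  0  1  2  3  4  5  6  7  8
 h  1  1  1  2  3  4  5  6  7
 b  2  1  2  2  3  4  5  6  7
 i  3  2  2  3  3  4  5  5  6
 c  4  3  3  3  4  4  5  6  6
 p  5  4  4  4  4  5  5  6  7
 d  6  5  5  5  5  5  6  6  7
 i  7  6  6  6  6  6  6  6  7

5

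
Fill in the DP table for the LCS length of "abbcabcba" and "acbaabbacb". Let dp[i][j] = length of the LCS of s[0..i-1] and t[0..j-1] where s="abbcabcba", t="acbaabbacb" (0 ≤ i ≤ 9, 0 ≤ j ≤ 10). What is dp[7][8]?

   ''  a  c  b  a  a  b  b  a  c  b
''  0  0  0  0  0  0  0  0  0  0  0
 a  0  1  1  1  1  1  1  1  1  1  1
 b  0  1  1  2  2  2  2  2  2  2  2
 b  0  1  1  2  2  2  3  3  3  3  3
 c  0  1  2  2  2  2  3  3  3  4  4
 a  0  1  2  2  3  3  3  3  4  4  4
 b  0  1  2  3  3  3  4  4  4  4  5
 c  0  1  2  3  3  3  4  4  4  5  5
 b  0  1  2  3  3  3  4  5  5  5  6
 a  0  1  2  3  4  4  4  5  6  6  6

4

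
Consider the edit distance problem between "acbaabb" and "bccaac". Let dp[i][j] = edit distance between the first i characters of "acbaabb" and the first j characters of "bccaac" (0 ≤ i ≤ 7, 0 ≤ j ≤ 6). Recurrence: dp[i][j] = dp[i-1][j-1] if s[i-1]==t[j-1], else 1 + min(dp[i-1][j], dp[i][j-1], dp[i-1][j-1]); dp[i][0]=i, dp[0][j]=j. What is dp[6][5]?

3

   ''  b  c  c  a  a  c
''  0  1  2  3  4  5  6
 a  1  1  2  3  3  4  5
 c  2  2  1  2  3  4  4
 b  3  2  2  2  3  4  5
 a  4  3  3  3  2  3  4
 a  5  4  4  4  3  2  3
 b  6  5  5  5  4  3  3
 b  7  6  6  6  5  4  4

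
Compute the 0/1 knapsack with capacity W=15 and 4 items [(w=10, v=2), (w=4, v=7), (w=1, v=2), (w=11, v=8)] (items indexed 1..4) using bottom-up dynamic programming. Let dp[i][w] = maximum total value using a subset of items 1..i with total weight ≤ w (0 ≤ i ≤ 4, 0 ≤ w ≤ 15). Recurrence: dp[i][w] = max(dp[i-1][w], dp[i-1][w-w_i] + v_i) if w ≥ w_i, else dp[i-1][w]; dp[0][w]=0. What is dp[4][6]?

9

i\w   0   1   2   3   4   5   6   7   8   9  10  11  12  13  14  15
  0   0   0   0   0   0   0   0   0   0   0   0   0   0   0   0   0
  1   0   0   0   0   0   0   0   0   0   0   2   2   2   2   2   2
  2   0   0   0   0   7   7   7   7   7   7   7   7   7   7   9   9
  3   0   2   2   2   7   9   9   9   9   9   9   9   9   9   9  11
  4   0   2   2   2   7   9   9   9   9   9   9   9  10  10  10  15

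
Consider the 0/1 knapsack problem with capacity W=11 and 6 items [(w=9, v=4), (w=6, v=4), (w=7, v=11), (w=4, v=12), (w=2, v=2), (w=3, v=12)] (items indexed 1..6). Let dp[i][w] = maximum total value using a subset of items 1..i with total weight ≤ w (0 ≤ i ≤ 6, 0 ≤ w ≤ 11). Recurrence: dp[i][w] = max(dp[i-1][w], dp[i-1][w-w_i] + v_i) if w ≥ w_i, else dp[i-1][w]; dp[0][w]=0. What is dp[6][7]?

24

i\w   0   1   2   3   4   5   6   7   8   9  10  11
  0   0   0   0   0   0   0   0   0   0   0   0   0
  1   0   0   0   0   0   0   0   0   0   4   4   4
  2   0   0   0   0   0   0   4   4   4   4   4   4
  3   0   0   0   0   0   0   4  11  11  11  11  11
  4   0   0   0   0  12  12  12  12  12  12  16  23
  5   0   0   2   2  12  12  14  14  14  14  16  23
  6   0   0   2  12  12  14  14  24  24  26  26  26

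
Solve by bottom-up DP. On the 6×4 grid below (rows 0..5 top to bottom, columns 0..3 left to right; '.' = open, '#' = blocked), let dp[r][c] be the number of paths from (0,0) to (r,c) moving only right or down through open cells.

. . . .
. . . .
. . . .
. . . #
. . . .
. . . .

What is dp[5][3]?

r\c   0   1   2   3
  0   1   1   1   1
  1   1   2   3   4
  2   1   3   6  10
  3   1   4  10   0
  4   1   5  15  15
  5   1   6  21  36

36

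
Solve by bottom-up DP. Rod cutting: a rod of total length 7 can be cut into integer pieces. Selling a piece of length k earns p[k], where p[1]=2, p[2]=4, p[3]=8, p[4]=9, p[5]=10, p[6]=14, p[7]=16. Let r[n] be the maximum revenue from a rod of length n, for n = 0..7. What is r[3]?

   n    0    1    2    3    4    5    6    7
r[n]    0    2    4    8   10   12   16   18

8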